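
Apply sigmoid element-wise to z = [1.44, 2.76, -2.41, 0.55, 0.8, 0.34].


σ(1.44) = 1/(1+e^-1.44) = 0.8085
σ(2.76) = 1/(1+e^-2.76) = 0.9405
σ(-2.41) = 1/(1+e^2.41) = 0.0824
σ(0.55) = 1/(1+e^-0.55) = 0.6341
σ(0.8) = 1/(1+e^-0.8) = 0.69
σ(0.34) = 1/(1+e^-0.34) = 0.5842
result = [0.8085, 0.9405, 0.0824, 0.6341, 0.69, 0.5842]

[0.8085, 0.9405, 0.0824, 0.6341, 0.69, 0.5842]


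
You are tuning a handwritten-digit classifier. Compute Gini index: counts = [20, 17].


Probabilities: [20/37, 17/37] ≈ [0.5405, 0.4595]
Σpᵢ² = (400 + 289)/37² = 689/1369
Gini = 1 - Σpᵢ² = 1 - 689/1369 = 0.4967

0.4967


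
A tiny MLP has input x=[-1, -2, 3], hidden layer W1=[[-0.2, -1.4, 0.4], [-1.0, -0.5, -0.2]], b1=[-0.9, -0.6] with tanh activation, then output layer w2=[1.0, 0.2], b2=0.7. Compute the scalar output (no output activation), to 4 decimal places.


z1[0] = (-0.2)·(-1) + (-1.4)·(-2) + (0.4)·(3) - 0.9 = 3.3
z1[1] = (-1.0)·(-1) + (-0.5)·(-2) + (-0.2)·(3) - 0.6 = 0.8
h = tanh(z1) = [0.9973, 0.664]
output = (1.0)·(0.9973) + (0.2)·(0.664) + 0.7 = 1.8301

1.8301


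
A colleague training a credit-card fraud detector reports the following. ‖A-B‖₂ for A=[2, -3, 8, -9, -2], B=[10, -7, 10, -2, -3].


d = √((2-10)² + (-3+ 7)² + (8-10)² + (-9+ 2)² + (-2+ 3)²)
  = √(64 + 16 + 4 + 49 + 1)
  = √134 = 11.5758

11.5758


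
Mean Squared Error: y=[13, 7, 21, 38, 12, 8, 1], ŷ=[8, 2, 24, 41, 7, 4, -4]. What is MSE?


Squared errors: (13-8)²=25, (7-2)²=25, (21-24)²=9, (38-41)²=9, (12-7)²=25, (8-4)²=16, (1+ 4)²=25
Sum = 134
MSE = 134/7 = 134/7

134/7


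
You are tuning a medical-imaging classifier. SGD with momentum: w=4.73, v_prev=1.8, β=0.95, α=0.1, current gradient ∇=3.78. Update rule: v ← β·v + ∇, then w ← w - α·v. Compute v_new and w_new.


v_new = 0.95·1.8 + 3.78 = 1.71 + 3.78 = 5.49
w_new = 4.73 - 0.1·5.49 = 4.73 - 0.549 = 4.181

v_new=5.49, w_new=4.181


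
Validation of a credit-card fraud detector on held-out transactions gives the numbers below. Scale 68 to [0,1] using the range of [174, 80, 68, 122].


min=68, max=174
(68-68)/(174-68) = 0/106 = 0.0

0.0


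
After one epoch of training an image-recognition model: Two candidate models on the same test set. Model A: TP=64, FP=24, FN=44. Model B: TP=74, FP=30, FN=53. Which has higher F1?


Model A: P=64/88=0.7273, R=64/108=0.5926, F1=2PR/(P+R)=2TP/(2TP+FP+FN)=128/196=0.6531
Model B: P=74/104=0.7115, R=74/127=0.5827, F1=2PR/(P+R)=2TP/(2TP+FP+FN)=148/231=0.6407
0.6531 > 0.6407 → Model A

Model A


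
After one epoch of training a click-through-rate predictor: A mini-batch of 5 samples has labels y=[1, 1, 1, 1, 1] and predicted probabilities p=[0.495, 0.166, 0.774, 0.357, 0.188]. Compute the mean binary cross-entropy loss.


L[0] = -ln(0.495) = 0.7032
L[1] = -ln(0.166) = 1.7958
L[2] = -ln(0.774) = 0.2562
L[3] = -ln(0.357) = 1.03
L[4] = -ln(0.188) = 1.6713
mean = (0.7032 + 1.7958 + 0.2562 + 1.03 + 1.6713)/5 = 1.0913

1.0913


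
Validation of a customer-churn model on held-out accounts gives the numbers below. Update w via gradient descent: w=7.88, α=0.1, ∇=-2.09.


w_new = w - α·∇
= 7.88 - 0.1·-2.09
= 7.88 + 0.209
= 8.089

8.089


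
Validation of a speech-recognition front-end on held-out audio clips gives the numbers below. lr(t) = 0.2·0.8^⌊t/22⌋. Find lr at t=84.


n_drops = ⌊84/22⌋ = 3
lr = 0.2·0.8^3 = 0.2·0.512 = 0.1024

0.1024


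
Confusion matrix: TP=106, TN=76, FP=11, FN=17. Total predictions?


Total = TP + TN + FP + FN
= 106 + 76 + 11 + 17
= 210
(Predicted positive: 117, predicted negative: 93)

210


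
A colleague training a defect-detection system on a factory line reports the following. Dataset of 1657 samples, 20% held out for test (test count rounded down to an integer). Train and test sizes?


Test = ⌊1657·20/100⌋ = 331
Train = 1657 - 331 = 1326

Train: 1326, Test: 331


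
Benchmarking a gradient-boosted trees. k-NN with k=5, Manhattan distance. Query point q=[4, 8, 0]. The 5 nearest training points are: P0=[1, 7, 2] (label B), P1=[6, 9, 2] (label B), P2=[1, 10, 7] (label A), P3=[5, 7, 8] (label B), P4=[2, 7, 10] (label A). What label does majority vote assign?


d(q,P0) = 6  (label B)
d(q,P1) = 5  (label B)
d(q,P2) = 12  (label A)
d(q,P3) = 10  (label B)
d(q,P4) = 13  (label A)
Votes: A=2, B=3
Majority → B

B


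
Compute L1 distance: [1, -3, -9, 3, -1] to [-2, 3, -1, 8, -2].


d = |1+ 2| + |-3-3| + |-9+ 1| + |3-8| + |-1+ 2|
  = 3 + 6 + 8 + 5 + 1
  = 23

23


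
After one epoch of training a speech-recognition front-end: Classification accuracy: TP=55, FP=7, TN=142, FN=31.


Accuracy = (TP+TN)/(TP+TN+FP+FN)
= (55+142)/(235)
= 197/235 = 83.83%

83.83%


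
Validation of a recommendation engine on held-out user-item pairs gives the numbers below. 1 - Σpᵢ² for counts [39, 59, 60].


Probabilities: [39/158, 59/158, 60/158] ≈ [0.2468, 0.3734, 0.3797]
Σpᵢ² = (1521 + 3481 + 3600)/158² = 8602/24964
Gini = 1 - Σpᵢ² = 1 - 8602/24964 = 0.6554

0.6554


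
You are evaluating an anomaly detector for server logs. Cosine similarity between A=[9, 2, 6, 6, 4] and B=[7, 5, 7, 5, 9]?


A·B = 9·7 + 2·5 + 6·7 + 6·5 + 4·9 = 181
‖A‖ = √173 = 13.1529, ‖B‖ = √229 = 15.1327
cos = 181/(√173·√229) = 181/√39617 = 0.9094

0.9094


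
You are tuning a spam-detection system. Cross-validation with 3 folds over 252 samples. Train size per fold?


Fold size = 252/3 = 84
Training per fold = 252 - 84 = 168

168


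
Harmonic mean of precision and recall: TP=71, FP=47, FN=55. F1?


Precision = 71/118 = 0.6017
Recall = 71/126 = 0.5635
F1 = 2·P·R/(P+R) = 2·TP/(2·TP+FP+FN) = 142/(142+47+55) = 142/244 = 0.582

0.582


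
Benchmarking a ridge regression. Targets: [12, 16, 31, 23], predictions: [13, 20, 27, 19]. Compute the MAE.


Absolute errors: |12-13|=1, |16-20|=4, |31-27|=4, |23-19|=4
Sum = 13
MAE = 13/4 = 13/4

13/4


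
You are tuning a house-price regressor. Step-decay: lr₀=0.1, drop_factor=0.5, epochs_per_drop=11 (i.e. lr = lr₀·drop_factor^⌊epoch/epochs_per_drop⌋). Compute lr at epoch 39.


n_drops = ⌊39/11⌋ = 3
lr = 0.1·0.5^3 = 0.1·0.125 = 0.0125

0.0125


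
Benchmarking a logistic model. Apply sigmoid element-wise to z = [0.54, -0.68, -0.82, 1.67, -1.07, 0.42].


σ(0.54) = 1/(1+e^-0.54) = 0.6318
σ(-0.68) = 1/(1+e^0.68) = 0.3363
σ(-0.82) = 1/(1+e^0.82) = 0.3058
σ(1.67) = 1/(1+e^-1.67) = 0.8416
σ(-1.07) = 1/(1+e^1.07) = 0.2554
σ(0.42) = 1/(1+e^-0.42) = 0.6035
result = [0.6318, 0.3363, 0.3058, 0.8416, 0.2554, 0.6035]

[0.6318, 0.3363, 0.3058, 0.8416, 0.2554, 0.6035]


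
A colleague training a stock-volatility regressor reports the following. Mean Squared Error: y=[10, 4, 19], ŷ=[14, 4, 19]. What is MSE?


Squared errors: (10-14)²=16, (4-4)²=0, (19-19)²=0
Sum = 16
MSE = 16/3 = 16/3

16/3


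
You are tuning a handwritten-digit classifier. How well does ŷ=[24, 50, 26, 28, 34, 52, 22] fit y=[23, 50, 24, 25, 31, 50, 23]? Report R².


ȳ = 32.2857
SS_res = Σ(y-ŷ)² = 28
SS_tot = Σ(y-ȳ)² = 923.43
R² = 1 - SS_res/SS_tot = 1 - 0.0303 = 0.9697

0.9697


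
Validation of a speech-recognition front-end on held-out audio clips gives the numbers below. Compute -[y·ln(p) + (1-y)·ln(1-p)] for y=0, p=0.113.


BCE = -[y·ln(p) + (1-y)·ln(1-p)]
= -0 - 1·ln(1-0.113)
= -ln(0.887) = 0.1199

0.1199


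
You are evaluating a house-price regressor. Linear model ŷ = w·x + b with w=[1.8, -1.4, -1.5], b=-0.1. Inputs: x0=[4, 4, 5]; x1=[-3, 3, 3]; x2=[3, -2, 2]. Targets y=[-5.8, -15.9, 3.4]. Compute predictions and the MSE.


ŷ0 = (1.8)·(4) + (-1.4)·(4) + (-1.5)·(5) - 0.1 = -6.0
ŷ1 = (1.8)·(-3) + (-1.4)·(3) + (-1.5)·(3) - 0.1 = -14.2
ŷ2 = (1.8)·(3) + (-1.4)·(-2) + (-1.5)·(2) - 0.1 = 5.1
errors² = [0.04, 2.89, 2.89]
MSE = 5.8200/3 = 1.94

1.94


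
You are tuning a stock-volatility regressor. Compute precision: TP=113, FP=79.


Precision = TP/(TP+FP)
= 113/(113+79)
= 113/192 = 58.85%

58.85%


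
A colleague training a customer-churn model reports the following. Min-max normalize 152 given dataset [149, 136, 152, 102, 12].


min=12, max=152
(152-12)/(152-12) = 140/140 = 1.0

1.0


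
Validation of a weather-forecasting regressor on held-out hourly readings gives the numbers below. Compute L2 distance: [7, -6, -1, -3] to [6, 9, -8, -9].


d = √((7-6)² + (-6-9)² + (-1+ 8)² + (-3+ 9)²)
  = √(1 + 225 + 49 + 36)
  = √311 = 17.6352

17.6352


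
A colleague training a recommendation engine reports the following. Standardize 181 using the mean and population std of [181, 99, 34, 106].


μ = 105, σ = 52.0913
z = (181 - 105)/52.0913 = 1.459

1.459


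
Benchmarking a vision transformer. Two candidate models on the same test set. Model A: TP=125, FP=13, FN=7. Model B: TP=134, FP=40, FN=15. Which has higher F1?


Model A: P=125/138=0.9058, R=125/132=0.947, F1=2PR/(P+R)=2TP/(2TP+FP+FN)=250/270=0.9259
Model B: P=134/174=0.7701, R=134/149=0.8993, F1=2PR/(P+R)=2TP/(2TP+FP+FN)=268/323=0.8297
0.9259 > 0.8297 → Model A

Model A


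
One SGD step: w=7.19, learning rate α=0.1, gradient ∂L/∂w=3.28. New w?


w_new = w - α·∇
= 7.19 - 0.1·3.28
= 7.19 - 0.328
= 6.862

6.862


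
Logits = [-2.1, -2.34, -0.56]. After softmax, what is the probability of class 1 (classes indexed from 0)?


Exponentials: e^-2.1=0.1225, e^-2.34=0.0963, e^-0.56=0.5712
Sum = 0.79
Softmax = [0.155, 0.1219, 0.7231]
p[1] = 0.0963/0.79 = 0.1219

0.1219


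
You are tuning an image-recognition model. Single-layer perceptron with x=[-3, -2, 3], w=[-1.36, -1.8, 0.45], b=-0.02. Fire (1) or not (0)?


z = (-3)·(-1.36) + (-2)·(-1.8) + (3)·(0.45) - 0.02
  = 9.01
step(z) = 1 (z≥0)

1


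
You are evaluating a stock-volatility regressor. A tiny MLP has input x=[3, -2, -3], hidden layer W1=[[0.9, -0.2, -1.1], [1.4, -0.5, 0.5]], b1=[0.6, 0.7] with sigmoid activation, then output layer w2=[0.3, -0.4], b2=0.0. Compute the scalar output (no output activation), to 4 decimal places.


z1[0] = (0.9)·(3) + (-0.2)·(-2) + (-1.1)·(-3) + 0.6 = 7.0
z1[1] = (1.4)·(3) + (-0.5)·(-2) + (0.5)·(-3) + 0.7 = 4.4
h = sigmoid(z1) = [0.9991, 0.9879]
output = (0.3)·(0.9991) + (-0.4)·(0.9879) + 0.0 = -0.0954

-0.0954


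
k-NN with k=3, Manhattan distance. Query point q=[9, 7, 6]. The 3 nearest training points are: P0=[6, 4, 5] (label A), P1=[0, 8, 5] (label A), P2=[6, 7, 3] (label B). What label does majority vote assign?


d(q,P0) = 7  (label A)
d(q,P1) = 11  (label A)
d(q,P2) = 6  (label B)
Votes: A=2, B=1
Majority → A

A


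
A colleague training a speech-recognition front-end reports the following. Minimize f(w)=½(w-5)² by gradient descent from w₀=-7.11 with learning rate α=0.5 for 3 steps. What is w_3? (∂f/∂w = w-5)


step 1: grad = -7.11-5 = -12.11; w = -7.11 - 0.5·(-12.11) = -1.055
step 2: grad = -1.055-5 = -6.055; w = -1.055 - 0.5·(-6.055) = 1.9725
step 3: grad = 1.9725-5 = -3.0275; w = 1.9725 - 0.5·(-3.0275) = 3.48625

3.48625


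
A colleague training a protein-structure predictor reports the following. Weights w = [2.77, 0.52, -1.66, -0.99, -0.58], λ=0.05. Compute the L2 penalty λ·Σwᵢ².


‖w‖₂² = (2.77)² + (0.52)² + (-1.66)² + (-0.99)² + (-0.58)²
     = 7.6729 + 0.2704 + 2.7556 + 0.9801 + 0.3364
     = 12.0154
λ·‖w‖₂² = 0.05·12.0154 = 0.60077

0.60077


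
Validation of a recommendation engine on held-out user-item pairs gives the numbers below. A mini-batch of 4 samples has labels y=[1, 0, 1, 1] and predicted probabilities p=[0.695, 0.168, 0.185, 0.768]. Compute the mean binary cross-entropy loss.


L[0] = -ln(0.695) = 0.3638
L[1] = -ln(1-0.168) = -ln(0.832) = 0.1839
L[2] = -ln(0.185) = 1.6874
L[3] = -ln(0.768) = 0.264
mean = (0.3638 + 0.1839 + 1.6874 + 0.264)/4 = 0.6248

0.6248


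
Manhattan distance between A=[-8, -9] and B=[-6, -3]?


d = |-8+ 6| + |-9+ 3|
  = 2 + 6
  = 8

8


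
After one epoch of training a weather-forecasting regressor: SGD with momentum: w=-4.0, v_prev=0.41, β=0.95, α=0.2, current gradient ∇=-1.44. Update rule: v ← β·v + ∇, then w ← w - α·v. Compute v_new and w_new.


v_new = 0.95·0.41 - 1.44 = 0.3895 - 1.44 = -1.0505
w_new = -4.0 - 0.2·-1.0505 = -4.0 + 0.2101 = -3.7899

v_new=-1.0505, w_new=-3.7899


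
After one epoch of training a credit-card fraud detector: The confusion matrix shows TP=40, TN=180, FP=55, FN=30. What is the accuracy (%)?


Accuracy = (TP+TN)/(TP+TN+FP+FN)
= (40+180)/(305)
= 220/305 = 72.13%

72.13%


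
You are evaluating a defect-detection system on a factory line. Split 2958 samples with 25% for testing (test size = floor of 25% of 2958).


Test = ⌊2958·25/100⌋ = 739
Train = 2958 - 739 = 2219

Train: 2219, Test: 739


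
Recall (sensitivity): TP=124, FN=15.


Recall = TP/(TP+FN)
= 124/(124+15)
= 124/139 = 89.21%

89.21%


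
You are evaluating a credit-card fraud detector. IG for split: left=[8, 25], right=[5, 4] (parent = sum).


Parent = [13, 29], H_parent = 0.8926
H_left = 0.799 (n=33), H_right = 0.9911 (n=9)
H_children = (33/42)·0.799 + (9/42)·0.9911 = 0.8402
IG = 0.8926 - 0.8402 = 0.0524

0.0524


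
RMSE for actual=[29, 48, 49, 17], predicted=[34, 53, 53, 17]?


MSE = 66/4 = 16.5
RMSE = √(66/4) = 4.062

4.062


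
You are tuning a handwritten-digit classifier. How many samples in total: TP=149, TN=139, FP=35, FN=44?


Total = TP + TN + FP + FN
= 149 + 139 + 35 + 44
= 367
(Predicted positive: 184, predicted negative: 183)

367


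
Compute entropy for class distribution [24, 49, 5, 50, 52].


Probabilities: [24/180, 49/180, 5/180, 50/180, 52/180] ≈ [0.1333, 0.2722, 0.0278, 0.2778, 0.2889]
H = -((24/180)·log₂(24/180) + (49/180)·log₂(49/180) + (5/180)·log₂(5/180) + (50/180)·log₂(50/180) + (52/180)·log₂(52/180))
  = 2.073 bits

2.073 bits


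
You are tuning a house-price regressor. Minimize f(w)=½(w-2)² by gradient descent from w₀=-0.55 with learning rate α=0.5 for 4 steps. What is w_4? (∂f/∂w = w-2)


step 1: grad = -0.55-2 = -2.55; w = -0.55 - 0.5·(-2.55) = 0.725
step 2: grad = 0.725-2 = -1.275; w = 0.725 - 0.5·(-1.275) = 1.3625
step 3: grad = 1.3625-2 = -0.6375; w = 1.3625 - 0.5·(-0.6375) = 1.68125
step 4: grad = 1.68125-2 = -0.31875; w = 1.68125 - 0.5·(-0.31875) = 1.840625

1.840625


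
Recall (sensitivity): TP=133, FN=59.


Recall = TP/(TP+FN)
= 133/(133+59)
= 133/192 = 69.27%

69.27%


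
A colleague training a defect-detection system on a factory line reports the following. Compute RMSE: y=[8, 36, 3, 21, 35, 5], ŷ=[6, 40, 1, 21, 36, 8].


MSE = 34/6 = 5.6667
RMSE = √(34/6) = 2.3805

2.3805


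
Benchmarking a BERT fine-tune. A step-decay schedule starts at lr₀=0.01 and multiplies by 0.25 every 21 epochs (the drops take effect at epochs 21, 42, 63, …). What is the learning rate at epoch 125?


n_drops = ⌊125/21⌋ = 5
lr = 0.01·0.25^5 = 0.01·0.0009765625 = 0.000009765625

0.000009765625


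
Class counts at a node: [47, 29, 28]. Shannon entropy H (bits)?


Probabilities: [47/104, 29/104, 28/104] ≈ [0.4519, 0.2788, 0.2692]
H = -((47/104)·log₂(47/104) + (29/104)·log₂(29/104) + (28/104)·log₂(28/104))
  = 1.5413 bits

1.5413 bits


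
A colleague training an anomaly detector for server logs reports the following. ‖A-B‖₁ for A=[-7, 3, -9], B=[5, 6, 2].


d = |-7-5| + |3-6| + |-9-2|
  = 12 + 3 + 11
  = 26

26


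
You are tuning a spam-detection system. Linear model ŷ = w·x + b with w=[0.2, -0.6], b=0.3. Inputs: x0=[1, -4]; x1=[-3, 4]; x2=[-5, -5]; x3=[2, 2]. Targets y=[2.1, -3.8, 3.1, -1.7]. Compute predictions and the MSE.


ŷ0 = (0.2)·(1) + (-0.6)·(-4) + 0.3 = 2.9
ŷ1 = (0.2)·(-3) + (-0.6)·(4) + 0.3 = -2.7
ŷ2 = (0.2)·(-5) + (-0.6)·(-5) + 0.3 = 2.3
ŷ3 = (0.2)·(2) + (-0.6)·(2) + 0.3 = -0.5
errors² = [0.64, 1.21, 0.64, 1.44]
MSE = 3.9300/4 = 0.9825

0.9825


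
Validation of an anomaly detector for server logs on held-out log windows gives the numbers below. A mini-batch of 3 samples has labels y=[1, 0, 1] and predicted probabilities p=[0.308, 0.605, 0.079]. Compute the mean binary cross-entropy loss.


L[0] = -ln(0.308) = 1.1777
L[1] = -ln(1-0.605) = -ln(0.395) = 0.9289
L[2] = -ln(0.079) = 2.5383
mean = (1.1777 + 0.9289 + 2.5383)/3 = 1.5483

1.5483


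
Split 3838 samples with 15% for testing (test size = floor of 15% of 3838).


Test = ⌊3838·15/100⌋ = 575
Train = 3838 - 575 = 3263

Train: 3263, Test: 575


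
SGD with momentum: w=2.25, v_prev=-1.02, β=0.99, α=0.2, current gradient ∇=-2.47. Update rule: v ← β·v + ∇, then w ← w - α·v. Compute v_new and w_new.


v_new = 0.99·-1.02 - 2.47 = -1.0098 - 2.47 = -3.4798
w_new = 2.25 - 0.2·-3.4798 = 2.25 + 0.69596 = 2.94596

v_new=-3.4798, w_new=2.94596


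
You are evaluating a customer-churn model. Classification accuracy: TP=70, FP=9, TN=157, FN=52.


Accuracy = (TP+TN)/(TP+TN+FP+FN)
= (70+157)/(288)
= 227/288 = 78.82%

78.82%


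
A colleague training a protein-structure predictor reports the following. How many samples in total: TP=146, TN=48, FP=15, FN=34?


Total = TP + TN + FP + FN
= 146 + 48 + 15 + 34
= 243
(Predicted positive: 161, predicted negative: 82)

243


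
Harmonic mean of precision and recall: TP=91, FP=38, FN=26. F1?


Precision = 91/129 = 0.7054
Recall = 91/117 = 0.7778
F1 = 2·P·R/(P+R) = 2·TP/(2·TP+FP+FN) = 182/(182+38+26) = 182/246 = 0.7398

0.7398


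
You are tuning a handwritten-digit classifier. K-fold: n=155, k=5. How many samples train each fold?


Fold size = 155/5 = 31
Training per fold = 155 - 31 = 124

124


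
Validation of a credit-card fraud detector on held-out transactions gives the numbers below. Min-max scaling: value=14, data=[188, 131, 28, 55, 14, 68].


min=14, max=188
(14-14)/(188-14) = 0/174 = 0.0

0.0


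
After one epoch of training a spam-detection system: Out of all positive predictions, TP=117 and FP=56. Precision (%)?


Precision = TP/(TP+FP)
= 117/(117+56)
= 117/173 = 67.63%

67.63%


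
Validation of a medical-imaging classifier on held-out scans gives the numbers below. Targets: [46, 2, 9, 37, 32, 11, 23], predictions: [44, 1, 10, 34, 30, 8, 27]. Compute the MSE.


Squared errors: (46-44)²=4, (2-1)²=1, (9-10)²=1, (37-34)²=9, (32-30)²=4, (11-8)²=9, (23-27)²=16
Sum = 44
MSE = 44/7 = 44/7

44/7


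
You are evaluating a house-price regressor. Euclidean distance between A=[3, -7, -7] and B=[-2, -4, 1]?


d = √((3+ 2)² + (-7+ 4)² + (-7-1)²)
  = √(25 + 9 + 64)
  = √98 = 9.8995

9.8995


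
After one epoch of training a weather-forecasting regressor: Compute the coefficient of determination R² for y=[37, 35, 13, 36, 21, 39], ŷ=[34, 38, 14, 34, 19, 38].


ȳ = 30.1667
SS_res = Σ(y-ŷ)² = 28
SS_tot = Σ(y-ȳ)² = 560.83
R² = 1 - SS_res/SS_tot = 1 - 0.0499 = 0.9501

0.9501


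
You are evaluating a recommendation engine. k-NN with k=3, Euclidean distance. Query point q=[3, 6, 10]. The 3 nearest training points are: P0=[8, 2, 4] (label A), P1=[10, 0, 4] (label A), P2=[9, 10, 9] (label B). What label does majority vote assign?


d(q,P0) = 8.775  (label A)
d(q,P1) = 11.0  (label A)
d(q,P2) = 7.2801  (label B)
Votes: A=2, B=1
Majority → A

A


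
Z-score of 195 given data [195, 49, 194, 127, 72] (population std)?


μ = 127.4, σ = 60.3675
z = (195 - 127.4)/60.3675 = 1.1198

1.1198


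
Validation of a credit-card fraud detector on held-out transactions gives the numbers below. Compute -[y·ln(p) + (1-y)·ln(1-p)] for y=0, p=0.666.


BCE = -[y·ln(p) + (1-y)·ln(1-p)]
= -0 - 1·ln(1-0.666)
= -ln(0.334) = 1.0966

1.0966


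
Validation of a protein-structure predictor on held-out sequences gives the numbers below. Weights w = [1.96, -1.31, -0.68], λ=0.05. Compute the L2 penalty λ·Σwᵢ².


‖w‖₂² = (1.96)² + (-1.31)² + (-0.68)²
     = 3.8416 + 1.7161 + 0.4624
     = 6.0201
λ·‖w‖₂² = 0.05·6.0201 = 0.301005

0.301005


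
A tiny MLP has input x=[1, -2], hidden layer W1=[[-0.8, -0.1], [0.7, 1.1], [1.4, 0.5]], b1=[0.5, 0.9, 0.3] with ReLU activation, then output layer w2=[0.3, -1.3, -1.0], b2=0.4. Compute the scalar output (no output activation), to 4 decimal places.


z1[0] = (-0.8)·(1) + (-0.1)·(-2) + 0.5 = -0.1
z1[1] = (0.7)·(1) + (1.1)·(-2) + 0.9 = -0.6
z1[2] = (1.4)·(1) + (0.5)·(-2) + 0.3 = 0.7
h = ReLU(z1) = [0.0, 0.0, 0.7]
output = (0.3)·(0.0) + (-1.3)·(0.0) + (-1.0)·(0.7) + 0.4 = -0.3

-0.3


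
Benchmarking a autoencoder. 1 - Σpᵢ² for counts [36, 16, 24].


Probabilities: [36/76, 16/76, 24/76] ≈ [0.4737, 0.2105, 0.3158]
Σpᵢ² = (1296 + 256 + 576)/76² = 2128/5776
Gini = 1 - Σpᵢ² = 1 - 2128/5776 = 0.6316

0.6316


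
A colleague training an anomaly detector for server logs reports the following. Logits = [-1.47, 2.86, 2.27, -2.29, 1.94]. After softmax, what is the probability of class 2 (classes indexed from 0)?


Exponentials: e^-1.47=0.2299, e^2.86=17.4615, e^2.27=9.6794, e^-2.29=0.1013, e^1.94=6.9588
Sum = 34.4309
Softmax = [0.0067, 0.5071, 0.2811, 0.0029, 0.2021]
p[2] = 9.6794/34.4309 = 0.2811

0.2811


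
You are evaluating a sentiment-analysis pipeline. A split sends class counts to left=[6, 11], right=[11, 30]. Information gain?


Parent = [17, 41], H_parent = 0.8727
H_left = 0.9367 (n=17), H_right = 0.839 (n=41)
H_children = (17/58)·0.9367 + (41/58)·0.839 = 0.8676
IG = 0.8727 - 0.8676 = 0.0051

0.0051


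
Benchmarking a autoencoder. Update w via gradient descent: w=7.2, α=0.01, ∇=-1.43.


w_new = w - α·∇
= 7.2 - 0.01·-1.43
= 7.2 + 0.0143
= 7.2143

7.2143


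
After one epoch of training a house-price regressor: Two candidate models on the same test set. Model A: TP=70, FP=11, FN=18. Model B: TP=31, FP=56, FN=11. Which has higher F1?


Model A: P=70/81=0.8642, R=70/88=0.7955, F1=2PR/(P+R)=2TP/(2TP+FP+FN)=140/169=0.8284
Model B: P=31/87=0.3563, R=31/42=0.7381, F1=2PR/(P+R)=2TP/(2TP+FP+FN)=62/129=0.4806
0.8284 > 0.4806 → Model A

Model A


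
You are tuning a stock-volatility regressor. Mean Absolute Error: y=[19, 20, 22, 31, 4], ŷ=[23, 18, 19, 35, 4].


Absolute errors: |19-23|=4, |20-18|=2, |22-19|=3, |31-35|=4, |4-4|=0
Sum = 13
MAE = 13/5 = 13/5

13/5


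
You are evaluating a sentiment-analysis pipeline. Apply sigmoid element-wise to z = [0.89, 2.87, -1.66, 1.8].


σ(0.89) = 1/(1+e^-0.89) = 0.7089
σ(2.87) = 1/(1+e^-2.87) = 0.9463
σ(-1.66) = 1/(1+e^1.66) = 0.1598
σ(1.8) = 1/(1+e^-1.8) = 0.8581
result = [0.7089, 0.9463, 0.1598, 0.8581]

[0.7089, 0.9463, 0.1598, 0.8581]


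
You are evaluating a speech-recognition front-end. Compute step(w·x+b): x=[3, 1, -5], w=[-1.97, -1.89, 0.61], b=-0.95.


z = (3)·(-1.97) + (1)·(-1.89) + (-5)·(0.61) - 0.95
  = -11.8
step(z) = 0 (z<0)

0


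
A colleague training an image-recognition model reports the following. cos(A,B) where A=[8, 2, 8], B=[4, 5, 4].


A·B = 8·4 + 2·5 + 8·4 = 74
‖A‖ = √132 = 11.4891, ‖B‖ = √57 = 7.5498
cos = 74/(√132·√57) = 74/√7524 = 0.8531

0.8531


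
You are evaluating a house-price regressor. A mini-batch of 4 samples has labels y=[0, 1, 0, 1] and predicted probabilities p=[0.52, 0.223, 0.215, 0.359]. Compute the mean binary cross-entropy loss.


L[0] = -ln(1-0.52) = -ln(0.48) = 0.734
L[1] = -ln(0.223) = 1.5006
L[2] = -ln(1-0.215) = -ln(0.785) = 0.2421
L[3] = -ln(0.359) = 1.0244
mean = (0.734 + 1.5006 + 0.2421 + 1.0244)/4 = 0.8753

0.8753


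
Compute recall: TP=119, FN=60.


Recall = TP/(TP+FN)
= 119/(119+60)
= 119/179 = 66.48%

66.48%


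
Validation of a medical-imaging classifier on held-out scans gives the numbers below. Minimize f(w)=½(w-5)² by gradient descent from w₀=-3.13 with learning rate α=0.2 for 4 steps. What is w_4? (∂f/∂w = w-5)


step 1: grad = -3.13-5 = -8.13; w = -3.13 - 0.2·(-8.13) = -1.504
step 2: grad = -1.504-5 = -6.504; w = -1.504 - 0.2·(-6.504) = -0.2032
step 3: grad = -0.2032-5 = -5.2032; w = -0.2032 - 0.2·(-5.2032) = 0.83744
step 4: grad = 0.83744-5 = -4.16256; w = 0.83744 - 0.2·(-4.16256) = 1.669952

1.669952


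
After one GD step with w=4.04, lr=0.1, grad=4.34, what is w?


w_new = w - α·∇
= 4.04 - 0.1·4.34
= 4.04 - 0.434
= 3.606

3.606


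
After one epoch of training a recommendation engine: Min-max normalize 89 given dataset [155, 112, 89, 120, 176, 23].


min=23, max=176
(89-23)/(176-23) = 66/153 = 0.4314

0.4314


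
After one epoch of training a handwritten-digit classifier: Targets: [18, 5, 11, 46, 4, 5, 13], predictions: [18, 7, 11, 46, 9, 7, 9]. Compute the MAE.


Absolute errors: |18-18|=0, |5-7|=2, |11-11|=0, |46-46|=0, |4-9|=5, |5-7|=2, |13-9|=4
Sum = 13
MAE = 13/7 = 13/7

13/7


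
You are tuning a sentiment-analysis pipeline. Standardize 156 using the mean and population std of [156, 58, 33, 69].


μ = 79, σ = 46.3303
z = (156 - 79)/46.3303 = 1.662

1.662


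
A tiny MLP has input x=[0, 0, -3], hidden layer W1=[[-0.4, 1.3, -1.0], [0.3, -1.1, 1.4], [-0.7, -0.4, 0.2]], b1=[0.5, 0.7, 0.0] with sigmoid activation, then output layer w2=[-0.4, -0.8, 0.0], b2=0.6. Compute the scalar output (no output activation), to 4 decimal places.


z1[0] = (-0.4)·(0) + (1.3)·(0) + (-1.0)·(-3) + 0.5 = 3.5
z1[1] = (0.3)·(0) + (-1.1)·(0) + (1.4)·(-3) + 0.7 = -3.5
z1[2] = (-0.7)·(0) + (-0.4)·(0) + (0.2)·(-3) + 0.0 = -0.6
h = sigmoid(z1) = [0.9707, 0.0293, 0.3543]
output = (-0.4)·(0.9707) + (-0.8)·(0.0293) + (0.0)·(0.3543) + 0.6 = 0.1883

0.1883


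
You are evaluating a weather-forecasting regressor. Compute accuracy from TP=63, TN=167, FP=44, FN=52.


Accuracy = (TP+TN)/(TP+TN+FP+FN)
= (63+167)/(326)
= 230/326 = 70.55%

70.55%


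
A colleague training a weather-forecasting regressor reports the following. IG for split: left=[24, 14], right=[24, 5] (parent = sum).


Parent = [48, 19], H_parent = 0.8603
H_left = 0.9495 (n=38), H_right = 0.6632 (n=29)
H_children = (38/67)·0.9495 + (29/67)·0.6632 = 0.8256
IG = 0.8603 - 0.8256 = 0.0347

0.0347


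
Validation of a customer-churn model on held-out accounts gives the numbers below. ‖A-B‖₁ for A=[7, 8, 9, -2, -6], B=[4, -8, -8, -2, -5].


d = |7-4| + |8+ 8| + |9+ 8| + |-2+ 2| + |-6+ 5|
  = 3 + 16 + 17 + 0 + 1
  = 37

37


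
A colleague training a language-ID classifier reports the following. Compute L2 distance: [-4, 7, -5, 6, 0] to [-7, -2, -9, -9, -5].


d = √((-4+ 7)² + (7+ 2)² + (-5+ 9)² + (6+ 9)² + (0+ 5)²)
  = √(9 + 81 + 16 + 225 + 25)
  = √356 = 18.868

18.868


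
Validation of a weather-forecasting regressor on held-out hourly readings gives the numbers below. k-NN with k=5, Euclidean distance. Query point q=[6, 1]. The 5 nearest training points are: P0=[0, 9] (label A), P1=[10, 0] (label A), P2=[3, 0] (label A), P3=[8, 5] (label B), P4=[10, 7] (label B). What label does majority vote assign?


d(q,P0) = 10.0  (label A)
d(q,P1) = 4.1231  (label A)
d(q,P2) = 3.1623  (label A)
d(q,P3) = 4.4721  (label B)
d(q,P4) = 7.2111  (label B)
Votes: A=3, B=2
Majority → A

A


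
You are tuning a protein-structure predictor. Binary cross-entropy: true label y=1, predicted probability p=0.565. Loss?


BCE = -[y·ln(p) + (1-y)·ln(1-p)]
= -1·ln(0.565) - 0
= -ln(0.565) = 0.5709

0.5709


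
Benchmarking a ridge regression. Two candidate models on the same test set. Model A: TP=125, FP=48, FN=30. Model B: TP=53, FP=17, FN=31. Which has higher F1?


Model A: P=125/173=0.7225, R=125/155=0.8065, F1=2PR/(P+R)=2TP/(2TP+FP+FN)=250/328=0.7622
Model B: P=53/70=0.7571, R=53/84=0.631, F1=2PR/(P+R)=2TP/(2TP+FP+FN)=106/154=0.6883
0.7622 > 0.6883 → Model A

Model A


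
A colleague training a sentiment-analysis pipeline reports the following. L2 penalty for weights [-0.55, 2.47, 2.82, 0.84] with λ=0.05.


‖w‖₂² = (-0.55)² + (2.47)² + (2.82)² + (0.84)²
     = 0.3025 + 6.1009 + 7.9524 + 0.7056
     = 15.0614
λ·‖w‖₂² = 0.05·15.0614 = 0.75307

0.75307


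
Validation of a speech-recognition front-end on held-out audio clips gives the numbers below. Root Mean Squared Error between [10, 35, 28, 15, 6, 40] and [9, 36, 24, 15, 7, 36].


MSE = 35/6 = 5.8333
RMSE = √(35/6) = 2.4152

2.4152


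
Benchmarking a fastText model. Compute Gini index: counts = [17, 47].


Probabilities: [17/64, 47/64] ≈ [0.2656, 0.7344]
Σpᵢ² = (289 + 2209)/64² = 2498/4096
Gini = 1 - Σpᵢ² = 1 - 2498/4096 = 0.3901

0.3901


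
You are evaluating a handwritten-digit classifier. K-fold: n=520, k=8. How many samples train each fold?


Fold size = 520/8 = 65
Training per fold = 520 - 65 = 455

455


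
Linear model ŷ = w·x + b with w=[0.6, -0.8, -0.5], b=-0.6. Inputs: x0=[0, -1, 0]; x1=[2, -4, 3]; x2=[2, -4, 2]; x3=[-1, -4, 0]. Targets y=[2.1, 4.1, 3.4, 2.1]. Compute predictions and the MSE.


ŷ0 = (0.6)·(0) + (-0.8)·(-1) + (-0.5)·(0) - 0.6 = 0.2
ŷ1 = (0.6)·(2) + (-0.8)·(-4) + (-0.5)·(3) - 0.6 = 2.3
ŷ2 = (0.6)·(2) + (-0.8)·(-4) + (-0.5)·(2) - 0.6 = 2.8
ŷ3 = (0.6)·(-1) + (-0.8)·(-4) + (-0.5)·(0) - 0.6 = 2.0
errors² = [3.61, 3.24, 0.36, 0.01]
MSE = 7.2200/4 = 1.805

1.805


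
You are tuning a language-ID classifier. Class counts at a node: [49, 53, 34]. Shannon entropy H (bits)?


Probabilities: [49/136, 53/136, 34/136] ≈ [0.3603, 0.3897, 0.25]
H = -((49/136)·log₂(49/136) + (53/136)·log₂(53/136) + (34/136)·log₂(34/136))
  = 1.5604 bits

1.5604 bits


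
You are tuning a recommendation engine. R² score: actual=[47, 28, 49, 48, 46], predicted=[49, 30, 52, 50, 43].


ȳ = 43.6
SS_res = Σ(y-ŷ)² = 30
SS_tot = Σ(y-ȳ)² = 309.2
R² = 1 - SS_res/SS_tot = 1 - 0.097 = 0.903

0.903


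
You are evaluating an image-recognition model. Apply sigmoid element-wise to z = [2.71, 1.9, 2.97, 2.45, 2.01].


σ(2.71) = 1/(1+e^-2.71) = 0.9376
σ(1.9) = 1/(1+e^-1.9) = 0.8699
σ(2.97) = 1/(1+e^-2.97) = 0.9512
σ(2.45) = 1/(1+e^-2.45) = 0.9206
σ(2.01) = 1/(1+e^-2.01) = 0.8818
result = [0.9376, 0.8699, 0.9512, 0.9206, 0.8818]

[0.9376, 0.8699, 0.9512, 0.9206, 0.8818]


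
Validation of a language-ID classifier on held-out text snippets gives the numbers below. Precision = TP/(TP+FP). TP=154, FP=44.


Precision = TP/(TP+FP)
= 154/(154+44)
= 154/198 = 77.78%

77.78%


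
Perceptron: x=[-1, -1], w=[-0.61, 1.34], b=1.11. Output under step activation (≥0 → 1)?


z = (-1)·(-0.61) + (-1)·(1.34) + 1.11
  = 0.38
step(z) = 1 (z≥0)

1


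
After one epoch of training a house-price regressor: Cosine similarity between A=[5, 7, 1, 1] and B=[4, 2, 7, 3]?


A·B = 5·4 + 7·2 + 1·7 + 1·3 = 44
‖A‖ = √76 = 8.7178, ‖B‖ = √78 = 8.8318
cos = 44/(√76·√78) = 44/√5928 = 0.5715

0.5715


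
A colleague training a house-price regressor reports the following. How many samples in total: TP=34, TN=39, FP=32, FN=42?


Total = TP + TN + FP + FN
= 34 + 39 + 32 + 42
= 147
(Predicted positive: 66, predicted negative: 81)

147


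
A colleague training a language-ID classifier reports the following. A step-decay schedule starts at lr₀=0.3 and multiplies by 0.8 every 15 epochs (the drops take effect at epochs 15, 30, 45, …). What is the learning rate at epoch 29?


n_drops = ⌊29/15⌋ = 1
lr = 0.3·0.8^1 = 0.3·0.8 = 0.24

0.24


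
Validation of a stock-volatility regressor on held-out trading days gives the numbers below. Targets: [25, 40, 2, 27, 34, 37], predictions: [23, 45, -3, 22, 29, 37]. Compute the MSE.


Squared errors: (25-23)²=4, (40-45)²=25, (2+ 3)²=25, (27-22)²=25, (34-29)²=25, (37-37)²=0
Sum = 104
MSE = 104/6 = 52/3

52/3


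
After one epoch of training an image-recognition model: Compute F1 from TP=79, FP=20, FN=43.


Precision = 79/99 = 0.798
Recall = 79/122 = 0.6475
F1 = 2·P·R/(P+R) = 2·TP/(2·TP+FP+FN) = 158/(158+20+43) = 158/221 = 0.7149

0.7149


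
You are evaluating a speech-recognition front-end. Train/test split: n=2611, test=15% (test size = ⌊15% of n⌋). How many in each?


Test = ⌊2611·15/100⌋ = 391
Train = 2611 - 391 = 2220

Train: 2220, Test: 391


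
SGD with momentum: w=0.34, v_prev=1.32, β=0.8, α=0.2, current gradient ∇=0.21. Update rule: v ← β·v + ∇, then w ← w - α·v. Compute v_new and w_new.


v_new = 0.8·1.32 + 0.21 = 1.056 + 0.21 = 1.266
w_new = 0.34 - 0.2·1.266 = 0.34 - 0.2532 = 0.0868

v_new=1.266, w_new=0.0868


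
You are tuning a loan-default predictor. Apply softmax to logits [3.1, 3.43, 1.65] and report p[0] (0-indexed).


Exponentials: e^3.1=22.198, e^3.43=30.8766, e^1.65=5.207
Sum = 58.2816
Softmax = [0.3809, 0.5298, 0.0893]
p[0] = 22.198/58.2816 = 0.3809

0.3809


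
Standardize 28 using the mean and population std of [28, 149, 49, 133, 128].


μ = 97.4, σ = 49.0412
z = (28 - 97.4)/49.0412 = -1.4151

-1.4151


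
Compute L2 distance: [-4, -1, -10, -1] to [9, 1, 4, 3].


d = √((-4-9)² + (-1-1)² + (-10-4)² + (-1-3)²)
  = √(169 + 4 + 196 + 16)
  = √385 = 19.6214

19.6214


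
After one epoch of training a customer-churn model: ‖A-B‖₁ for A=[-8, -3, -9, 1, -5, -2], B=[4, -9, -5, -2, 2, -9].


d = |-8-4| + |-3+ 9| + |-9+ 5| + |1+ 2| + |-5-2| + |-2+ 9|
  = 12 + 6 + 4 + 3 + 7 + 7
  = 39

39


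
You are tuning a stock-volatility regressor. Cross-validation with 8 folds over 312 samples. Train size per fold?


Fold size = 312/8 = 39
Training per fold = 312 - 39 = 273

273


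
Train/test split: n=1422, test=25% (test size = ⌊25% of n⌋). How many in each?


Test = ⌊1422·25/100⌋ = 355
Train = 1422 - 355 = 1067

Train: 1067, Test: 355


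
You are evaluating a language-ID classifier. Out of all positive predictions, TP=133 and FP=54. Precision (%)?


Precision = TP/(TP+FP)
= 133/(133+54)
= 133/187 = 71.12%

71.12%


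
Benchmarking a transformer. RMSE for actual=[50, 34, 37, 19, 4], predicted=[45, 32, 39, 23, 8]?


MSE = 65/5 = 13
RMSE = √(65/5) = 3.6056

3.6056


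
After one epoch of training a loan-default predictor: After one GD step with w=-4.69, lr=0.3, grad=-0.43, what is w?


w_new = w - α·∇
= -4.69 - 0.3·-0.43
= -4.69 + 0.129
= -4.561

-4.561


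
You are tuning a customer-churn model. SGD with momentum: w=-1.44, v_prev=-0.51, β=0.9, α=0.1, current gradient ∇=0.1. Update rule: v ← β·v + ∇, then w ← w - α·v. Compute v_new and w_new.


v_new = 0.9·-0.51 + 0.1 = -0.459 + 0.1 = -0.359
w_new = -1.44 - 0.1·-0.359 = -1.44 + 0.0359 = -1.4041

v_new=-0.359, w_new=-1.4041


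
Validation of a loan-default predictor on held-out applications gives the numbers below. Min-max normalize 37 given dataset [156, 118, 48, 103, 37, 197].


min=37, max=197
(37-37)/(197-37) = 0/160 = 0.0

0.0


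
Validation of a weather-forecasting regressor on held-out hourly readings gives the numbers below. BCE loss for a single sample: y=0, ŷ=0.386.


BCE = -[y·ln(p) + (1-y)·ln(1-p)]
= -0 - 1·ln(1-0.386)
= -ln(0.614) = 0.4878

0.4878


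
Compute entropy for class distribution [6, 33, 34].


Probabilities: [6/73, 33/73, 34/73] ≈ [0.0822, 0.4521, 0.4658]
H = -((6/73)·log₂(6/73) + (33/73)·log₂(33/73) + (34/73)·log₂(34/73))
  = 1.3275 bits

1.3275 bits


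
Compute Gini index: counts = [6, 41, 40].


Probabilities: [6/87, 41/87, 40/87] ≈ [0.069, 0.4713, 0.4598]
Σpᵢ² = (36 + 1681 + 1600)/87² = 3317/7569
Gini = 1 - Σpᵢ² = 1 - 3317/7569 = 0.5618

0.5618


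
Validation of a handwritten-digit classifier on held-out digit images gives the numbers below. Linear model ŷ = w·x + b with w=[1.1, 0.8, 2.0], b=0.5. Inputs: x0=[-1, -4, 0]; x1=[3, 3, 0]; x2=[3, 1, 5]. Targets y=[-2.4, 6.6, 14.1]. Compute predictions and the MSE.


ŷ0 = (1.1)·(-1) + (0.8)·(-4) + (2.0)·(0) + 0.5 = -3.8
ŷ1 = (1.1)·(3) + (0.8)·(3) + (2.0)·(0) + 0.5 = 6.2
ŷ2 = (1.1)·(3) + (0.8)·(1) + (2.0)·(5) + 0.5 = 14.6
errors² = [1.96, 0.16, 0.25]
MSE = 2.3700/3 = 0.79

0.79


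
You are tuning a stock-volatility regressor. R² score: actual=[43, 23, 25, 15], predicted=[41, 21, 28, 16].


ȳ = 26.5
SS_res = Σ(y-ŷ)² = 18
SS_tot = Σ(y-ȳ)² = 419
R² = 1 - SS_res/SS_tot = 1 - 0.043 = 0.957

0.957


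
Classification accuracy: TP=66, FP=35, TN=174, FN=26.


Accuracy = (TP+TN)/(TP+TN+FP+FN)
= (66+174)/(301)
= 240/301 = 79.73%

79.73%


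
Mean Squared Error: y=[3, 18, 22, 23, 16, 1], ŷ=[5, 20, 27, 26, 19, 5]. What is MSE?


Squared errors: (3-5)²=4, (18-20)²=4, (22-27)²=25, (23-26)²=9, (16-19)²=9, (1-5)²=16
Sum = 67
MSE = 67/6 = 67/6

67/6


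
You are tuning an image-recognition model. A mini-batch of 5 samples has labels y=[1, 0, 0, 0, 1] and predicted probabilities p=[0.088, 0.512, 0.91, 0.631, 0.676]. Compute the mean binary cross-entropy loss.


L[0] = -ln(0.088) = 2.4304
L[1] = -ln(1-0.512) = -ln(0.488) = 0.7174
L[2] = -ln(1-0.91) = -ln(0.09) = 2.4079
L[3] = -ln(1-0.631) = -ln(0.369) = 0.997
L[4] = -ln(0.676) = 0.3916
mean = (2.4304 + 0.7174 + 2.4079 + 0.997 + 0.3916)/5 = 1.3889

1.3889


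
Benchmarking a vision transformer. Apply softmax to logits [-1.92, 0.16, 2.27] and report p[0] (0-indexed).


Exponentials: e^-1.92=0.1466, e^0.16=1.1735, e^2.27=9.6794
Sum = 10.9995
Softmax = [0.0133, 0.1067, 0.88]
p[0] = 0.1466/10.9995 = 0.0133

0.0133


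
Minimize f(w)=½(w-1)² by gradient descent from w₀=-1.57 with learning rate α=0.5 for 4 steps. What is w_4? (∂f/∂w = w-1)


step 1: grad = -1.57-1 = -2.57; w = -1.57 - 0.5·(-2.57) = -0.285
step 2: grad = -0.285-1 = -1.285; w = -0.285 - 0.5·(-1.285) = 0.3575
step 3: grad = 0.3575-1 = -0.6425; w = 0.3575 - 0.5·(-0.6425) = 0.67875
step 4: grad = 0.67875-1 = -0.32125; w = 0.67875 - 0.5·(-0.32125) = 0.839375

0.839375


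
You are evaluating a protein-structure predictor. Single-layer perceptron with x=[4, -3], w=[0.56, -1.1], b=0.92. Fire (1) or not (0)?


z = (4)·(0.56) + (-3)·(-1.1) + 0.92
  = 6.46
step(z) = 1 (z≥0)

1


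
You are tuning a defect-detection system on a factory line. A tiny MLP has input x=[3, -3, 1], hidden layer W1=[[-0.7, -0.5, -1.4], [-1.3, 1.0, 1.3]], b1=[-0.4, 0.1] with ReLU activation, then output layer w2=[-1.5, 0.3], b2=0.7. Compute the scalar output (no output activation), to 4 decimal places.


z1[0] = (-0.7)·(3) + (-0.5)·(-3) + (-1.4)·(1) - 0.4 = -2.4
z1[1] = (-1.3)·(3) + (1.0)·(-3) + (1.3)·(1) + 0.1 = -5.5
h = ReLU(z1) = [0.0, 0.0]
output = (-1.5)·(0.0) + (0.3)·(0.0) + 0.7 = 0.7

0.7


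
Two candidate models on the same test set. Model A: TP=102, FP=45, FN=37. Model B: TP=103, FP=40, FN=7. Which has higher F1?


Model A: P=102/147=0.6939, R=102/139=0.7338, F1=2PR/(P+R)=2TP/(2TP+FP+FN)=204/286=0.7133
Model B: P=103/143=0.7203, R=103/110=0.9364, F1=2PR/(P+R)=2TP/(2TP+FP+FN)=206/253=0.8142
0.7133 < 0.8142 → Model B

Model B


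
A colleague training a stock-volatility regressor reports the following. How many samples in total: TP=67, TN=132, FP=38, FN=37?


Total = TP + TN + FP + FN
= 67 + 132 + 38 + 37
= 274
(Predicted positive: 105, predicted negative: 169)

274


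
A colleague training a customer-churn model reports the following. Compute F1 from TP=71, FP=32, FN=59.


Precision = 71/103 = 0.6893
Recall = 71/130 = 0.5462
F1 = 2·P·R/(P+R) = 2·TP/(2·TP+FP+FN) = 142/(142+32+59) = 142/233 = 0.6094

0.6094


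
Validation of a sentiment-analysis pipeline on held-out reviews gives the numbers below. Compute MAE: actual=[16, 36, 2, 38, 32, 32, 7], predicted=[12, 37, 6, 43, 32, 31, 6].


Absolute errors: |16-12|=4, |36-37|=1, |2-6|=4, |38-43|=5, |32-32|=0, |32-31|=1, |7-6|=1
Sum = 16
MAE = 16/7 = 16/7

16/7


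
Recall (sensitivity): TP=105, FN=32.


Recall = TP/(TP+FN)
= 105/(105+32)
= 105/137 = 76.64%

76.64%


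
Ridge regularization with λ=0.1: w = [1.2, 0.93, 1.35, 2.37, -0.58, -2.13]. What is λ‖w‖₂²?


‖w‖₂² = (1.2)² + (0.93)² + (1.35)² + (2.37)² + (-0.58)² + (-2.13)²
     = 1.44 + 0.8649 + 1.8225 + 5.6169 + 0.3364 + 4.5369
     = 14.6176
λ·‖w‖₂² = 0.1·14.6176 = 1.46176

1.46176
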